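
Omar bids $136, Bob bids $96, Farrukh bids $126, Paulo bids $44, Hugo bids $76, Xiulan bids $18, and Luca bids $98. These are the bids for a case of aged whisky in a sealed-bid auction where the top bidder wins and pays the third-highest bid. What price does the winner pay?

The winner pays $98.

Bids in descending order: Omar $136; Farrukh $126; Luca $98; Bob $96; Hugo $76; Paulo $44; Xiulan $18.
Omar is the highest bidder, so Omar wins.
Under the third-price rule, the price is the third-highest bid: $98.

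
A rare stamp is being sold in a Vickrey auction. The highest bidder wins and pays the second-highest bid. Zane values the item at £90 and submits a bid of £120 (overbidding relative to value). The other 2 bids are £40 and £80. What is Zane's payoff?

Highest competing bid: £80.
Zane's bid £120 is the highest overall, so Zane wins and pays the second-highest bid, £80.
Payoff = value − price = £90 − £80 = £10.

£10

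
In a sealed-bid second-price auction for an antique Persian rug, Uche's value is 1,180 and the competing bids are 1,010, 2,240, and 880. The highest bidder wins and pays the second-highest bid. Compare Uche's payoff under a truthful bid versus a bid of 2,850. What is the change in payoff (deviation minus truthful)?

The highest competing bid is 2,240.
Bidding truthfully at 1,180: the top bid is 2,240 (a rival), so Uche loses. Payoff = 0.
Bidding 2,850: Uche has the top bid, wins, and pays the second-highest bid 2,240. Payoff = 1,180 − 2,240 = -1,060.
Change = -1,060 − 0 = -1,060.

Payoff change: -1,060.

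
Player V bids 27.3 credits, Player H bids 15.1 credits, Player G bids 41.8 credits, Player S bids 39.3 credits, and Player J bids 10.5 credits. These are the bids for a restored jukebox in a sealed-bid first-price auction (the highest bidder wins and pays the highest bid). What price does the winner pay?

41.8 credits

Ordered from highest: Player G 41.8 credits, then Player S 39.3 credits, then Player V 27.3 credits, then Player H 15.1 credits, then Player J 10.5 credits.
Player G is the highest bidder, so Player G wins.
Under the first-price rule, the price is the highest bid: 41.8 credits.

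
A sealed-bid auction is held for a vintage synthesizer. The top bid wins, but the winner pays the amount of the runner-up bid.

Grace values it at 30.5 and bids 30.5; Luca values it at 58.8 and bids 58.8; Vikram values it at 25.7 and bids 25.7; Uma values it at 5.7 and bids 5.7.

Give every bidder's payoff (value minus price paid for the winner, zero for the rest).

Payoffs: Grace 0.0, Luca 28.3, Vikram 0.0, Uma 0.0.

Bids in descending order: Luca 58.8, then Grace 30.5, then Vikram 25.7, then Uma 5.7.
Luca has the top bid and wins; the price is the second-highest bid, 30.5.
Luca's payoff = 58.8 − 30.5 = 28.3. All other bidders lose, so their payoff is 0.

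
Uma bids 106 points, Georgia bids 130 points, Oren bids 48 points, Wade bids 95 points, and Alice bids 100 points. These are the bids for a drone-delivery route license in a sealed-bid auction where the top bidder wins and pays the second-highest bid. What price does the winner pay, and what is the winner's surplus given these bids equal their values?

Price 106 points; surplus 24 points.

Bids in descending order: Georgia 130 points, then Uma 106 points, then Alice 100 points, then Wade 95 points, then Oren 48 points.
Georgia is the highest bidder, so Georgia wins.
Under the second-price rule, the price is the second-highest bid: 106 points.
Surplus = 130 points − 106 points = 24 points.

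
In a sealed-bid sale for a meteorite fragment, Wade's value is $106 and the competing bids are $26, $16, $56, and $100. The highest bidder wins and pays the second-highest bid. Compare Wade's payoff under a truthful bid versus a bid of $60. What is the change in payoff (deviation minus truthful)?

The highest competing bid is $100.
Bidding truthfully at $106: Wade has the top bid, wins, and pays the second-highest bid $100. Payoff = $106 − $100 = $6.
Bidding $60: the top bid is $100 (a rival), so Wade loses. Payoff = $0.
Change = $0 − $6 = -$6.

-$6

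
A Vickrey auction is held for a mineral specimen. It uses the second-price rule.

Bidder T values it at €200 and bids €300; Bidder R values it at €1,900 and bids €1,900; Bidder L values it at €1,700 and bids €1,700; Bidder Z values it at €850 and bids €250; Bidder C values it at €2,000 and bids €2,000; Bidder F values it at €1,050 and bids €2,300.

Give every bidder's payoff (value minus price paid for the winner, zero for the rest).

Payoffs: Bidder T €0, Bidder R €0, Bidder L €0, Bidder Z €0, Bidder C €0, Bidder F -€950.

Ordered from highest: Bidder F €2,300, then Bidder C €2,000, then Bidder R €1,900, then Bidder L €1,700, then Bidder T €300, then Bidder Z €250.
Bidder F has the top bid and wins; the price is the second-highest bid, €2,000.
Bidder F's payoff = €1,050 − €2,000 = -€950. All other bidders lose, so their payoff is 0.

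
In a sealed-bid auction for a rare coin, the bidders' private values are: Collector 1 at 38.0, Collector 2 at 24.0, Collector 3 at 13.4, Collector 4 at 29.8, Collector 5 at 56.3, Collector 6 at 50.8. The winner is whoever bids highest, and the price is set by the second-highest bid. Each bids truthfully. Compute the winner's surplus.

Ordered from highest: Collector 5 56.3; Collector 6 50.8; Collector 1 38.0; Collector 4 29.8; Collector 2 24.0; Collector 3 13.4.
Collector 5 wins with the top bid and pays the second-highest, 50.8.
Surplus = 56.3 − 50.8 = 5.5.

Winner's surplus: 5.5.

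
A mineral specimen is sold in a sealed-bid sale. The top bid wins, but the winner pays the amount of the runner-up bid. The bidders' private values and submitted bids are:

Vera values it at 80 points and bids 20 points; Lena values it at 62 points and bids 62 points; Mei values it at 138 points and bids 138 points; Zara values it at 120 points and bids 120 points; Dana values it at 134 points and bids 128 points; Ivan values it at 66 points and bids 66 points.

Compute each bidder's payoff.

Payoffs: Vera 0 points, Lena 0 points, Mei 10 points, Zara 0 points, Dana 0 points, Ivan 0 points.

Ordered from highest: Mei 138 points, then Dana 128 points, then Zara 120 points, then Ivan 66 points, then Lena 62 points, then Vera 20 points.
Mei has the top bid and wins; the price is the second-highest bid, 128 points.
Mei's payoff = 138 points − 128 points = 10 points. All other bidders lose, so their payoff is 0.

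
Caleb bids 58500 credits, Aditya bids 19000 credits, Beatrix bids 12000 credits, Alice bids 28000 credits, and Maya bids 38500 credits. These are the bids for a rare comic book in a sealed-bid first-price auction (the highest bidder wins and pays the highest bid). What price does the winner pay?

The winner pays 58500 credits.

Sorted high to low: Caleb 58500 credits, then Maya 38500 credits, then Alice 28000 credits, then Aditya 19000 credits, then Beatrix 12000 credits.
Caleb is the highest bidder, so Caleb wins.
Under the first-price rule, the price is the highest bid: 58500 credits.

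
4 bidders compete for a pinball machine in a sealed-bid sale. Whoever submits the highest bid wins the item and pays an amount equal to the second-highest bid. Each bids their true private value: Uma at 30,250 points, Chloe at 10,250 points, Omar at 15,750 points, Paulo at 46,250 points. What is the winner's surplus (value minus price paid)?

16,000 points

Ordered from highest: Paulo 46,250 points; Uma 30,250 points; Omar 15,750 points; Chloe 10,250 points.
Paulo wins with the top bid and pays the second-highest, 30,250 points.
Surplus = 46,250 points − 30,250 points = 16,000 points.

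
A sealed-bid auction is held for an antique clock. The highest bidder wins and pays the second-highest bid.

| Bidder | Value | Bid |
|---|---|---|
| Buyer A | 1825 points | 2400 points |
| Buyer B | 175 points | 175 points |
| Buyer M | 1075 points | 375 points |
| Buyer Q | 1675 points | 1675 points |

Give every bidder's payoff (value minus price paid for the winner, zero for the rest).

Ordered from highest: Buyer A 2400 points > Buyer Q 1675 points > Buyer M 375 points > Buyer B 175 points.
Buyer A has the top bid and wins; the price is the second-highest bid, 1675 points.
Buyer A's payoff = 1825 points − 1675 points = 150 points. All other bidders lose, so their payoff is 0.

Buyer A 150 points, Buyer B 0 points, Buyer M 0 points, Buyer Q 0 points.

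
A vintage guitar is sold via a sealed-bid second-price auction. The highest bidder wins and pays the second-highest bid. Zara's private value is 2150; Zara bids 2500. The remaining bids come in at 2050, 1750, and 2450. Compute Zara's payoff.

Payoff = -300.

Highest competing bid: 2450.
Zara's bid 2500 is the highest overall, so Zara wins and pays the second-highest bid, 2450.
Payoff = value − price = 2150 − 2450 = -300.
Overbidding won the item at a price above value — truthful bidding would have avoided this loss.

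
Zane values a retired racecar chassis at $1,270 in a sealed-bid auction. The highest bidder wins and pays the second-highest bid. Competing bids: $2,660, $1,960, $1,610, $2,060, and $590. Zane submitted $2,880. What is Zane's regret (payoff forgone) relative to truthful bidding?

$1,390

The highest competing bid is $2,660.
Bidding truthfully at $1,270: the top bid is $2,660 (a rival), so Zane loses. Payoff = $0.
Bidding $2,880: Zane has the top bid, wins, and pays the second-highest bid $2,660. Payoff = $1,270 − $2,660 = -$1,390.
Regret = truthful payoff − actual payoff = $0 − -$1,390 = $1,390.
Deviating from a truthful bid can only lose payoff in a second-price auction — never gain.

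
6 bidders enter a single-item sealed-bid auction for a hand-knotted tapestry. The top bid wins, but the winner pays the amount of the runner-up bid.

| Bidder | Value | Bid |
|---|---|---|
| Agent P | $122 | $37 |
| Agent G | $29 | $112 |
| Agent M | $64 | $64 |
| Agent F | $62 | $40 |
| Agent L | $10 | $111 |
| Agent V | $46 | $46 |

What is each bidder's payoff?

Agent P $0, Agent G -$82, Agent M $0, Agent F $0, Agent L $0, Agent V $0.

Sorted high to low: Agent G $112 > Agent L $111 > Agent M $64 > Agent V $46 > Agent F $40 > Agent P $37.
Agent G has the top bid and wins; the price is the second-highest bid, $111.
Agent G's payoff = $29 − $111 = -$82. All other bidders lose, so their payoff is 0.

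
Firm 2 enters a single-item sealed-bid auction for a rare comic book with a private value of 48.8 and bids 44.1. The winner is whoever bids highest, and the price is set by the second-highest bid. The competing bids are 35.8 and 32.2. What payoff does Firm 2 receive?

Payoff = 13.0.

Highest competing bid: 35.8.
Firm 2's bid 44.1 is the highest overall, so Firm 2 wins and pays the second-highest bid, 35.8.
Payoff = value − price = 48.8 − 35.8 = 13.0.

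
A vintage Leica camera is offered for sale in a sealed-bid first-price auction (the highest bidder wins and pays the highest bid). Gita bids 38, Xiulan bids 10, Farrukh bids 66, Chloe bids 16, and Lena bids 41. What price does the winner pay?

Ranking the bids: Farrukh 66, then Lena 41, then Gita 38, then Chloe 16, then Xiulan 10.
Farrukh is the highest bidder, so Farrukh wins.
Under the first-price rule, the price is the highest bid: 66.

The winner pays 66.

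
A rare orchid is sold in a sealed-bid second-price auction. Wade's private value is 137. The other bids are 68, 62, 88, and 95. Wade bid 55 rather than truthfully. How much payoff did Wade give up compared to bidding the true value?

The highest competing bid is 95.
Bidding truthfully at 137: Wade has the top bid, wins, and pays the second-highest bid 95. Payoff = 137 − 95 = 42.
Bidding 55: the top bid is 95 (a rival), so Wade loses. Payoff = 0.
Regret = truthful payoff − actual payoff = 42 − 0 = 42.
This is the dominant-strategy logic: truthful bidding weakly beats any alternative.

Payoff forgone: 42.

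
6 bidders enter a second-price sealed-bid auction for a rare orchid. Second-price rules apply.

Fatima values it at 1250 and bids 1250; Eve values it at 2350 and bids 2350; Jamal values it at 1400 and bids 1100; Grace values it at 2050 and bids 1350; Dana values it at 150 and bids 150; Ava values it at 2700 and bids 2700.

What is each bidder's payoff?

Payoffs: Fatima 0, Eve 0, Jamal 0, Grace 0, Dana 0, Ava 350.

Ranking the bids: Ava 2700 > Eve 2350 > Grace 1350 > Fatima 1250 > Jamal 1100 > Dana 150.
Ava has the top bid and wins; the price is the second-highest bid, 2350.
Ava's payoff = 2700 − 2350 = 350. All other bidders lose, so their payoff is 0.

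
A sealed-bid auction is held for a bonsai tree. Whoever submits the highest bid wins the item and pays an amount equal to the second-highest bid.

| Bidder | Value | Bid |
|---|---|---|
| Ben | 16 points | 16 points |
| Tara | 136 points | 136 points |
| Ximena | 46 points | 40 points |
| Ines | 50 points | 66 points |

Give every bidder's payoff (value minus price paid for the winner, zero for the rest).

Payoffs: Ben 0 points, Tara 70 points, Ximena 0 points, Ines 0 points.

Ordered from highest: Tara 136 points, then Ines 66 points, then Ximena 40 points, then Ben 16 points.
Tara has the top bid and wins; the price is the second-highest bid, 66 points.
Tara's payoff = 136 points − 66 points = 70 points. All other bidders lose, so their payoff is 0.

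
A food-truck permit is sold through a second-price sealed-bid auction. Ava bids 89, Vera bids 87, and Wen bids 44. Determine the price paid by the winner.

87

Sorted high to low: Ava 89 > Vera 87 > Wen 44.
Ava has the highest bid, so Ava wins.
The second-highest bid is 87, so that is what Ava pays.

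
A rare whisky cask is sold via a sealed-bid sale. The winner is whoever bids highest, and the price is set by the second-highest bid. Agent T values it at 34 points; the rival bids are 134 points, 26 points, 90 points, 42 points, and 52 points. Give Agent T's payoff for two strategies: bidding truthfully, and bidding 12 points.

The highest competing bid is 134 points.
Bidding truthfully at 34 points: the top bid is 134 points (a rival), so Agent T loses. Payoff = 0 points.
Bidding 12 points: the top bid is 134 points (a rival), so Agent T loses. Payoff = 0 points.

Truthful: 0 points; alternative: 0 points.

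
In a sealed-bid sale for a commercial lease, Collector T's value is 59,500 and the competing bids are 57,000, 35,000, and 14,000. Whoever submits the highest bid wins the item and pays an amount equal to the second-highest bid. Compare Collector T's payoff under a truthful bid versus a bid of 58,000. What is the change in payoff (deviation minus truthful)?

The highest competing bid is 57,000.
Bidding truthfully at 59,500: Collector T has the top bid, wins, and pays the second-highest bid 57,000. Payoff = 59,500 − 57,000 = 2,500.
Bidding 58,000: Collector T has the top bid, wins, and pays the second-highest bid 57,000. Payoff = 59,500 − 57,000 = 2,500.
Change = 2,500 − 2,500 = 0.

Change in payoff: 0.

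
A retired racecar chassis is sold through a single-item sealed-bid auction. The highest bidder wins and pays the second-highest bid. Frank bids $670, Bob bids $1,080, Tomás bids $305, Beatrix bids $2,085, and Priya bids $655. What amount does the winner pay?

Sorted high to low: Beatrix $2,085, then Bob $1,080, then Frank $670, then Priya $655, then Tomás $305.
Beatrix has the highest bid, so Beatrix wins.
The second-highest bid is $1,080, so that is what Beatrix pays.

The winner pays $1,080.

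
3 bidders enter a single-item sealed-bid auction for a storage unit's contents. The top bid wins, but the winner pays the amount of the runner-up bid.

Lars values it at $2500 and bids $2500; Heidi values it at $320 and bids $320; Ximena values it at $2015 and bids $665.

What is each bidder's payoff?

Ordered from highest: Lars $2500, then Ximena $665, then Heidi $320.
Lars has the top bid and wins; the price is the second-highest bid, $665.
Lars's payoff = $2500 − $665 = $1835. All other bidders lose, so their payoff is 0.

Payoffs: Lars $1835, Heidi $0, Ximena $0.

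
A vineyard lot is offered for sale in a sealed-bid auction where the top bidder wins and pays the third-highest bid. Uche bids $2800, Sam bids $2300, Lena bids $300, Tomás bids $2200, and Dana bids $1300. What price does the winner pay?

Ordered from highest: Uche $2800; Sam $2300; Tomás $2200; Dana $1300; Lena $300.
Uche is the highest bidder, so Uche wins.
Under the third-price rule, the price is the third-highest bid: $2200.

Price paid: $2200.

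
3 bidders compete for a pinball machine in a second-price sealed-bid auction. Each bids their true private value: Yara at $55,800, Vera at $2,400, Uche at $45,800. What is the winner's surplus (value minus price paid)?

Ordered from highest: Yara $55,800 > Uche $45,800 > Vera $2,400.
Yara wins with the top bid and pays the second-highest, $45,800.
Surplus = $55,800 − $45,800 = $10,000.

Winner's surplus: $10,000.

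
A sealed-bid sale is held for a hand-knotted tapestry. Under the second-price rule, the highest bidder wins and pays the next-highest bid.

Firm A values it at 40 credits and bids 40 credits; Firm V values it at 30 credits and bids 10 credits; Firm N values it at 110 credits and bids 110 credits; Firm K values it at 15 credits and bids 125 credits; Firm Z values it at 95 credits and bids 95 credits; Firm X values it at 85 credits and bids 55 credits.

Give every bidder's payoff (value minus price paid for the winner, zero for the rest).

Ordered from highest: Firm K 125 credits, then Firm N 110 credits, then Firm Z 95 credits, then Firm X 55 credits, then Firm A 40 credits, then Firm V 10 credits.
Firm K has the top bid and wins; the price is the second-highest bid, 110 credits.
Firm K's payoff = 15 credits − 110 credits = -95 credits. All other bidders lose, so their payoff is 0.

Payoffs: Firm A 0 credits, Firm V 0 credits, Firm N 0 credits, Firm K -95 credits, Firm Z 0 credits, Firm X 0 credits.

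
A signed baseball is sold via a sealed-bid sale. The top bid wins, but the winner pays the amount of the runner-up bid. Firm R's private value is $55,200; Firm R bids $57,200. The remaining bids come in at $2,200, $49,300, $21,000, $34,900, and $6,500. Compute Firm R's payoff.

Payoff = $5,900.

Highest competing bid: $49,300.
Firm R's bid $57,200 is the highest overall, so Firm R wins and pays the second-highest bid, $49,300.
Payoff = value − price = $55,200 − $49,300 = $5,900.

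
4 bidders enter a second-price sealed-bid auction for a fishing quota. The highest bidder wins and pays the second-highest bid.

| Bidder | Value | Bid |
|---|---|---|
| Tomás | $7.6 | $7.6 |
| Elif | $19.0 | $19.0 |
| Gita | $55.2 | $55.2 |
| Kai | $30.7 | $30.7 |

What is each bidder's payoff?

Tomás $0.0, Elif $0.0, Gita $24.5, Kai $0.0.

Ranking the bids: Gita $55.2; Kai $30.7; Elif $19.0; Tomás $7.6.
Gita has the top bid and wins; the price is the second-highest bid, $30.7.
Gita's payoff = $55.2 − $30.7 = $24.5. All other bidders lose, so their payoff is 0.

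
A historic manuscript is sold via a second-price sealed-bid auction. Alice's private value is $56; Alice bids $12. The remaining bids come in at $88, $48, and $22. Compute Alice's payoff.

Highest competing bid: $88.
Alice's bid $12 is not the highest, so Alice loses, pays nothing, and earns zero payoff.

Payoff = $0.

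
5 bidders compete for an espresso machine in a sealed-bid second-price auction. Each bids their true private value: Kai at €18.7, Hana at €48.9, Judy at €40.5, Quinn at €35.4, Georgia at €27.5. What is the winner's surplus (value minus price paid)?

€8.4

Ranking the bids: Hana €48.9; Judy €40.5; Quinn €35.4; Georgia €27.5; Kai €18.7.
Hana wins with the top bid and pays the second-highest, €40.5.
Surplus = €48.9 − €40.5 = €8.4.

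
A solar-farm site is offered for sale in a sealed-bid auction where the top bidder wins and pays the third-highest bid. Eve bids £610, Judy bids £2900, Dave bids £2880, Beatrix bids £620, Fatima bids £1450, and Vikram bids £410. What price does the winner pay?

Sorted high to low: Judy £2900; Dave £2880; Fatima £1450; Beatrix £620; Eve £610; Vikram £410.
Judy is the highest bidder, so Judy wins.
Under the third-price rule, the price is the third-highest bid: £1450.

The winner pays £1450.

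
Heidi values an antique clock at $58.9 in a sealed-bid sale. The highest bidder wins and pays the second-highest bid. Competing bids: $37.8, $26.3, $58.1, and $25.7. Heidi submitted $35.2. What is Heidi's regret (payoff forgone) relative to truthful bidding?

$0.8

The highest competing bid is $58.1.
Bidding truthfully at $58.9: Heidi has the top bid, wins, and pays the second-highest bid $58.1. Payoff = $58.9 − $58.1 = $0.8.
Bidding $35.2: the top bid is $58.1 (a rival), so Heidi loses. Payoff = $0.0.
Regret = truthful payoff − actual payoff = $0.8 − $0.0 = $0.8.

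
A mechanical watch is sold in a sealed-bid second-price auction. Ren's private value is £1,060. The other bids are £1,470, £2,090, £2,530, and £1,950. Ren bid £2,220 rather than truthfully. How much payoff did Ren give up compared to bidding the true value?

£0

The highest competing bid is £2,530.
Bidding truthfully at £1,060: the top bid is £2,530 (a rival), so Ren loses. Payoff = £0.
Bidding £2,220: the top bid is £2,530 (a rival), so Ren loses. Payoff = £0.
Regret = truthful payoff − actual payoff = £0 − £0 = £0.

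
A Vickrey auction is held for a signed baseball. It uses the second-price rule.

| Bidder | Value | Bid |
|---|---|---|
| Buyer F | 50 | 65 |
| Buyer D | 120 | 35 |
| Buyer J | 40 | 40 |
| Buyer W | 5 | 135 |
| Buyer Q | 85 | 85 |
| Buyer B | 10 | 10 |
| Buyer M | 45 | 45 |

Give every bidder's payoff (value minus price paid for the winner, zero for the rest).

Buyer F 0, Buyer D 0, Buyer J 0, Buyer W -80, Buyer Q 0, Buyer B 0, Buyer M 0.

Ranking the bids: Buyer W 135, then Buyer Q 85, then Buyer F 65, then Buyer M 45, then Buyer J 40, then Buyer D 35, then Buyer B 10.
Buyer W has the top bid and wins; the price is the second-highest bid, 85.
Buyer W's payoff = 5 − 85 = -80. All other bidders lose, so their payoff is 0.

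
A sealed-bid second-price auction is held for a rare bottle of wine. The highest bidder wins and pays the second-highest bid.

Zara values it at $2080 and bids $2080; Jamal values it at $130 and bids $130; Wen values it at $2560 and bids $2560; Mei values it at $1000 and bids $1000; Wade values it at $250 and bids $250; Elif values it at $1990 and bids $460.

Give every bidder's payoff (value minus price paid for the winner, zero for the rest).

Ordered from highest: Wen $2560; Zara $2080; Mei $1000; Elif $460; Wade $250; Jamal $130.
Wen has the top bid and wins; the price is the second-highest bid, $2080.
Wen's payoff = $2560 − $2080 = $480. All other bidders lose, so their payoff is 0.

Zara $0, Jamal $0, Wen $480, Mei $0, Wade $0, Elif $0.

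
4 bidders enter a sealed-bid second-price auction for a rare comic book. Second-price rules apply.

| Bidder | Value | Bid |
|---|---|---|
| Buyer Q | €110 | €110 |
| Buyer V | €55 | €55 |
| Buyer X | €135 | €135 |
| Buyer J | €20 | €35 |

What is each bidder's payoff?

Buyer Q €0, Buyer V €0, Buyer X €25, Buyer J €0.

Bids in descending order: Buyer X €135 > Buyer Q €110 > Buyer V €55 > Buyer J €35.
Buyer X has the top bid and wins; the price is the second-highest bid, €110.
Buyer X's payoff = €135 − €110 = €25. All other bidders lose, so their payoff is 0.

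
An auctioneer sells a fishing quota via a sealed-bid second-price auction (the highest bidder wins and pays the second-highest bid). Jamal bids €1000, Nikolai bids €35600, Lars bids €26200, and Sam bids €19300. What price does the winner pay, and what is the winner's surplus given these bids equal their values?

Ordered from highest: Nikolai €35600, then Lars €26200, then Sam €19300, then Jamal €1000.
Nikolai is the highest bidder, so Nikolai wins.
Under the second-price rule, the price is the second-highest bid: €26200.
Surplus = €35600 − €26200 = €9400.

The winner pays €26200 for a surplus of €9400.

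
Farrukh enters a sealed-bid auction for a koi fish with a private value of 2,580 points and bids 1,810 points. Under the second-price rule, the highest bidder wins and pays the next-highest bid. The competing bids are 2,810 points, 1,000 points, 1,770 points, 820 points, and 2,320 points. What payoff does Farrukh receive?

Highest competing bid: 2,810 points.
Farrukh's bid 1,810 points is not the highest, so Farrukh loses, pays nothing, and earns zero payoff.

Farrukh's payoff: 0 points.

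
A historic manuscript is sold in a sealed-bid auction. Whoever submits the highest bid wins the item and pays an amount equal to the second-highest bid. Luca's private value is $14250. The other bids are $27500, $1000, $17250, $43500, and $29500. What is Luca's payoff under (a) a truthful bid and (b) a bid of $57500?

The highest competing bid is $43500.
Bidding truthfully at $14250: the top bid is $43500 (a rival), so Luca loses. Payoff = $0.
Bidding $57500: Luca has the top bid, wins, and pays the second-highest bid $43500. Payoff = $14250 − $43500 = -$29250.
This is the dominant-strategy logic: truthful bidding weakly beats any alternative.

Truthful: $0; alternative: -$29250.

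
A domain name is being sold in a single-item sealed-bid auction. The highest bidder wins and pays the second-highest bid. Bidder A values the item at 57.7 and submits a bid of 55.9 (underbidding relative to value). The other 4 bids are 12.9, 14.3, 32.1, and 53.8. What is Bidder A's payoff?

Highest competing bid: 53.8.
Bidder A's bid 55.9 is the highest overall, so Bidder A wins and pays the second-highest bid, 53.8.
Payoff = value − price = 57.7 − 53.8 = 3.9.

Bidder A's payoff: 3.9.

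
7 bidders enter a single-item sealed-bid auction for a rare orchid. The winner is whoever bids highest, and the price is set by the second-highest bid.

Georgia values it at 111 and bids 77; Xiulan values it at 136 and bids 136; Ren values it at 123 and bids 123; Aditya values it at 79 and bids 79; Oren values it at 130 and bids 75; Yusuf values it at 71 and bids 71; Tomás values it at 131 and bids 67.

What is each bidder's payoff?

Sorted high to low: Xiulan 136; Ren 123; Aditya 79; Georgia 77; Oren 75; Yusuf 71; Tomás 67.
Xiulan has the top bid and wins; the price is the second-highest bid, 123.
Xiulan's payoff = 136 − 123 = 13. All other bidders lose, so their payoff is 0.

Georgia 0, Xiulan 13, Ren 0, Aditya 0, Oren 0, Yusuf 0, Tomás 0.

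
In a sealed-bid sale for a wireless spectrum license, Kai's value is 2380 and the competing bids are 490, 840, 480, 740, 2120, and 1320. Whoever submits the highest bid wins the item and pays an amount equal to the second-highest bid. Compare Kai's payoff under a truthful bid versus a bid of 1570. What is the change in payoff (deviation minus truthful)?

The highest competing bid is 2120.
Bidding truthfully at 2380: Kai has the top bid, wins, and pays the second-highest bid 2120. Payoff = 2380 − 2120 = 260.
Bidding 1570: the top bid is 2120 (a rival), so Kai loses. Payoff = 0.
Change = 0 − 260 = -260.

Payoff change: -260.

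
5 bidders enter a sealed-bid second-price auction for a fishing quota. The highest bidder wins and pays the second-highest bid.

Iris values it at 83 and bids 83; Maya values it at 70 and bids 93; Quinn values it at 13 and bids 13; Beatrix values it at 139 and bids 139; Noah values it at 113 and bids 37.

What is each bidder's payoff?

Payoffs: Iris 0, Maya 0, Quinn 0, Beatrix 46, Noah 0.

Ranking the bids: Beatrix 139; Maya 93; Iris 83; Noah 37; Quinn 13.
Beatrix has the top bid and wins; the price is the second-highest bid, 93.
Beatrix's payoff = 139 − 93 = 46. All other bidders lose, so their payoff is 0.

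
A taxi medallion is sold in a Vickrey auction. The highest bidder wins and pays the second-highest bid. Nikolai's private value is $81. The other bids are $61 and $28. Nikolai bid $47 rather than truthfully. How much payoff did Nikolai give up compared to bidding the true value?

The highest competing bid is $61.
Bidding truthfully at $81: Nikolai has the top bid, wins, and pays the second-highest bid $61. Payoff = $81 − $61 = $20.
Bidding $47: the top bid is $61 (a rival), so Nikolai loses. Payoff = $0.
Regret = truthful payoff − actual payoff = $20 − $0 = $20.

Regret: $20.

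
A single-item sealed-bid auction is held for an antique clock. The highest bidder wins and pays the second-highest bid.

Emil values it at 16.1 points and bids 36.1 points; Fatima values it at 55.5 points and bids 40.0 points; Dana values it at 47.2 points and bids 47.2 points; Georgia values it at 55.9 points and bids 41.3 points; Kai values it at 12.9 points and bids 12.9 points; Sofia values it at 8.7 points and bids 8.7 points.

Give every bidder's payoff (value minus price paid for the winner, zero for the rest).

Emil 0.0 points, Fatima 0.0 points, Dana 5.9 points, Georgia 0.0 points, Kai 0.0 points, Sofia 0.0 points.

Ranking the bids: Dana 47.2 points; Georgia 41.3 points; Fatima 40.0 points; Emil 36.1 points; Kai 12.9 points; Sofia 8.7 points.
Dana has the top bid and wins; the price is the second-highest bid, 41.3 points.
Dana's payoff = 47.2 points − 41.3 points = 5.9 points. All other bidders lose, so their payoff is 0.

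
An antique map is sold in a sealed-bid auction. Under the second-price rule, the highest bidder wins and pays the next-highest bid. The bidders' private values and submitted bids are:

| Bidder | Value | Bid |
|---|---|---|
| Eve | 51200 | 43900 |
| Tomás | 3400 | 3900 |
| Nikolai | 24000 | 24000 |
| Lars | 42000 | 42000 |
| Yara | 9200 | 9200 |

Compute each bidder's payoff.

Payoffs: Eve 9200, Tomás 0, Nikolai 0, Lars 0, Yara 0.

Ordered from highest: Eve 43900; Lars 42000; Nikolai 24000; Yara 9200; Tomás 3900.
Eve has the top bid and wins; the price is the second-highest bid, 42000.
Eve's payoff = 51200 − 42000 = 9200. All other bidders lose, so their payoff is 0.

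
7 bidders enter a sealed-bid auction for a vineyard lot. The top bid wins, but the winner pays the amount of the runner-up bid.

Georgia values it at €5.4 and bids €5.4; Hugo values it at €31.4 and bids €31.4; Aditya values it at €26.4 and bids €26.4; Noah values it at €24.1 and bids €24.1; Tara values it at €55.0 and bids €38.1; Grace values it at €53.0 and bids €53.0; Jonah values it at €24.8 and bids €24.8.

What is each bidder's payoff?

Ordered from highest: Grace €53.0, then Tara €38.1, then Hugo €31.4, then Aditya €26.4, then Jonah €24.8, then Noah €24.1, then Georgia €5.4.
Grace has the top bid and wins; the price is the second-highest bid, €38.1.
Grace's payoff = €53.0 − €38.1 = €14.9. All other bidders lose, so their payoff is 0.

Payoffs: Georgia €0.0, Hugo €0.0, Aditya €0.0, Noah €0.0, Tara €0.0, Grace €14.9, Jonah €0.0.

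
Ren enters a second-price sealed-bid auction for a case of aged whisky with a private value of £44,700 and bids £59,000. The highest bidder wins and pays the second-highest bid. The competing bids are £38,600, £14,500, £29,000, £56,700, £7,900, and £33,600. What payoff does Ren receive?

Payoff = -£12,000.

Highest competing bid: £56,700.
Ren's bid £59,000 is the highest overall, so Ren wins and pays the second-highest bid, £56,700.
Payoff = value − price = £44,700 − £56,700 = -£12,000.
Overbidding won the item at a price above value — truthful bidding would have avoided this loss.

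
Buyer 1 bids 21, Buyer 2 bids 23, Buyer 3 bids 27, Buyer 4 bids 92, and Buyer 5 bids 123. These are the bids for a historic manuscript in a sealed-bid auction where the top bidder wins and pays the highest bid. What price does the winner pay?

Ordered from highest: Buyer 5 123 > Buyer 4 92 > Buyer 3 27 > Buyer 2 23 > Buyer 1 21.
Buyer 5 is the highest bidder, so Buyer 5 wins.
Under the first-price rule, the price is the highest bid: 123.

123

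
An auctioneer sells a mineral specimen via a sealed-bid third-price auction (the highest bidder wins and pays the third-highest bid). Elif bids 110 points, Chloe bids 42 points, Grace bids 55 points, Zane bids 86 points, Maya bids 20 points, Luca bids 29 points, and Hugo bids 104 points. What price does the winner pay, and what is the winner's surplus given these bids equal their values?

Ranking the bids: Elif 110 points; Hugo 104 points; Zane 86 points; Grace 55 points; Chloe 42 points; Luca 29 points; Maya 20 points.
Elif is the highest bidder, so Elif wins.
Under the third-price rule, the price is the third-highest bid: 86 points.
Surplus = 110 points − 86 points = 24 points.

The winner pays 86 points for a surplus of 24 points.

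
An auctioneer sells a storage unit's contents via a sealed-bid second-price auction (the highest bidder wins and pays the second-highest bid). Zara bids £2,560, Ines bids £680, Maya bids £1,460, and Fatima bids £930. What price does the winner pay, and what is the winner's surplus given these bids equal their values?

Price £1,460; surplus £1,100.

Ordered from highest: Zara £2,560, then Maya £1,460, then Fatima £930, then Ines £680.
Zara is the highest bidder, so Zara wins.
Under the second-price rule, the price is the second-highest bid: £1,460.
Surplus = £2,560 − £1,460 = £1,100.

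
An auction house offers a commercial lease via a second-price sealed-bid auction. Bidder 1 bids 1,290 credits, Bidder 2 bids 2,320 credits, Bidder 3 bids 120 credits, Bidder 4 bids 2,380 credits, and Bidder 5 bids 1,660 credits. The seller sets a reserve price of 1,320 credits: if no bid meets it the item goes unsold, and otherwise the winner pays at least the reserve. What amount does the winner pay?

2,320 credits

Sorted high to low: Bidder 4 2,380 credits > Bidder 2 2,320 credits > Bidder 5 1,660 credits > Bidder 1 1,290 credits > Bidder 3 120 credits.
Bidder 4 has the highest bid, so Bidder 4 wins.
The second-highest bid is 2,320 credits, which exceeds the reserve, so that sets the price.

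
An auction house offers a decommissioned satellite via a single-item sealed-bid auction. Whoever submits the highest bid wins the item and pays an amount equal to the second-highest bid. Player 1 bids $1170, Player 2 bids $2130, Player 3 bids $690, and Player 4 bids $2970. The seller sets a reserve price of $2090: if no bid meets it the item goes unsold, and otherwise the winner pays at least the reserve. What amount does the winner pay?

Price paid: $2130.

Ordered from highest: Player 4 $2970, then Player 2 $2130, then Player 1 $1170, then Player 3 $690.
Player 4 has the highest bid, so Player 4 wins.
The second-highest bid is $2130, which exceeds the reserve, so that sets the price.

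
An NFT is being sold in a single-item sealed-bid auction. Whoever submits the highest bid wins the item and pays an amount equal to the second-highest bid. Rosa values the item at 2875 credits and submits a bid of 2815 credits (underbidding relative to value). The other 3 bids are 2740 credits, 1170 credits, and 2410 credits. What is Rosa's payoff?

Payoff = 135 credits.

Highest competing bid: 2740 credits.
Rosa's bid 2815 credits is the highest overall, so Rosa wins and pays the second-highest bid, 2740 credits.
Payoff = value − price = 2875 credits − 2740 credits = 135 credits.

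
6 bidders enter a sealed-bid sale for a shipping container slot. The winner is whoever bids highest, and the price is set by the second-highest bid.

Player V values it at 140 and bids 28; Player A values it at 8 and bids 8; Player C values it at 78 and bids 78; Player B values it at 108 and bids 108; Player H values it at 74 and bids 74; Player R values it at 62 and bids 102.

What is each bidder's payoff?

Bids in descending order: Player B 108, then Player R 102, then Player C 78, then Player H 74, then Player V 28, then Player A 8.
Player B has the top bid and wins; the price is the second-highest bid, 102.
Player B's payoff = 108 − 102 = 6. All other bidders lose, so their payoff is 0.

Player V 0, Player A 0, Player C 0, Player B 6, Player H 0, Player R 0.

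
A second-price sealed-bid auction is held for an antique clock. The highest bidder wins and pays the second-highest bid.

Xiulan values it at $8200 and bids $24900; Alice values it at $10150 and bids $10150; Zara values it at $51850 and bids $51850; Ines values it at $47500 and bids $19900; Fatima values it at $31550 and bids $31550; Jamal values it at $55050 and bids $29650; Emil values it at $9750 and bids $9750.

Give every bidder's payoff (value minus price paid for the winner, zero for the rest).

Payoffs: Xiulan $0, Alice $0, Zara $20300, Ines $0, Fatima $0, Jamal $0, Emil $0.

Sorted high to low: Zara $51850, then Fatima $31550, then Jamal $29650, then Xiulan $24900, then Ines $19900, then Alice $10150, then Emil $9750.
Zara has the top bid and wins; the price is the second-highest bid, $31550.
Zara's payoff = $51850 − $31550 = $20300. All other bidders lose, so their payoff is 0.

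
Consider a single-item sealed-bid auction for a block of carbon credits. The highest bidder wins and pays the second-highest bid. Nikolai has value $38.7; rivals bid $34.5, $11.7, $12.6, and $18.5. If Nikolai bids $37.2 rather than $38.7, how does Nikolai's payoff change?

$0.0

The highest competing bid is $34.5.
Bidding truthfully at $38.7: Nikolai has the top bid, wins, and pays the second-highest bid $34.5. Payoff = $38.7 − $34.5 = $4.2.
Bidding $37.2: Nikolai has the top bid, wins, and pays the second-highest bid $34.5. Payoff = $38.7 − $34.5 = $4.2.
Change = $4.2 − $4.2 = $0.0.
The bid only affects whether you win, not the price — here both bids land on the same side of the top rival bid, so the deviation is payoff-neutral.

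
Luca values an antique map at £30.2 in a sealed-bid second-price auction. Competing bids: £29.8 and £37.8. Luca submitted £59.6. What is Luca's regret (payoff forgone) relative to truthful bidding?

The highest competing bid is £37.8.
Bidding truthfully at £30.2: the top bid is £37.8 (a rival), so Luca loses. Payoff = £0.0.
Bidding £59.6: Luca has the top bid, wins, and pays the second-highest bid £37.8. Payoff = £30.2 − £37.8 = -£7.6.
Regret = truthful payoff − actual payoff = £0.0 − -£7.6 = £7.6.

Regret: £7.6.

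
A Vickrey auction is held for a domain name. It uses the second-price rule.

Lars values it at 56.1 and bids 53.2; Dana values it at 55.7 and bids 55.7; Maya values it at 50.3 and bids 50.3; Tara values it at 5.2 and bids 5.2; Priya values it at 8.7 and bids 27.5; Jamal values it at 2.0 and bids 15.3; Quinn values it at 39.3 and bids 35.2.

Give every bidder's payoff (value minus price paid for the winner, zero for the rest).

Lars 0.0, Dana 2.5, Maya 0.0, Tara 0.0, Priya 0.0, Jamal 0.0, Quinn 0.0.

Bids in descending order: Dana 55.7 > Lars 53.2 > Maya 50.3 > Quinn 35.2 > Priya 27.5 > Jamal 15.3 > Tara 5.2.
Dana has the top bid and wins; the price is the second-highest bid, 53.2.
Dana's payoff = 55.7 − 53.2 = 2.5. All other bidders lose, so their payoff is 0.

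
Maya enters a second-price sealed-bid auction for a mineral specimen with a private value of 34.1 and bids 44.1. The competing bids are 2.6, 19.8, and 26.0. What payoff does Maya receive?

Highest competing bid: 26.0.
Maya's bid 44.1 is the highest overall, so Maya wins and pays the second-highest bid, 26.0.
Payoff = value − price = 34.1 − 26.0 = 8.1.

8.1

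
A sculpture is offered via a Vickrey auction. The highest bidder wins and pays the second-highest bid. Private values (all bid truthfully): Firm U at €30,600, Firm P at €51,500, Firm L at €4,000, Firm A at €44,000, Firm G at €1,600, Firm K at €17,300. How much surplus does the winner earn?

€7,500

Ranking the bids: Firm P €51,500, then Firm A €44,000, then Firm U €30,600, then Firm K €17,300, then Firm L €4,000, then Firm G €1,600.
Firm P wins with the top bid and pays the second-highest, €44,000.
Surplus = €51,500 − €44,000 = €7,500.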